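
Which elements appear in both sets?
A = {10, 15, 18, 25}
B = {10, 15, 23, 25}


A ∩ B = elements in both A and B
A = {10, 15, 18, 25}
B = {10, 15, 23, 25}
A ∩ B = {10, 15, 25}

A ∩ B = {10, 15, 25}


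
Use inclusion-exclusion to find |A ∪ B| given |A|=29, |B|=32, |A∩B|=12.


|A ∪ B| = |A| + |B| - |A ∩ B|
= 29 + 32 - 12
= 49

|A ∪ B| = 49


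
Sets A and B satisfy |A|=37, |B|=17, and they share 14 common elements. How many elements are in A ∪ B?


|A ∪ B| = |A| + |B| - |A ∩ B|
= 37 + 17 - 14
= 40

|A ∪ B| = 40


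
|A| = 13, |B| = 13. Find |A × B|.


|A × B| = |A| × |B|
= 13 × 13
= 169

|A × B| = 169


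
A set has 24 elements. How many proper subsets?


Total subsets = 2^n = 2^24 = 16777216
Proper subsets exclude the set itself: 2^n - 1
= 16777216 - 1
= 16777215

Number of proper subsets = 16777215


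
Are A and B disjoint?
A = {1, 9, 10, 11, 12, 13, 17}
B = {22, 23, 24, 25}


Disjoint means A ∩ B = ∅.
A ∩ B = ∅
A ∩ B = ∅, so A and B are disjoint.

Yes, A and B are disjoint


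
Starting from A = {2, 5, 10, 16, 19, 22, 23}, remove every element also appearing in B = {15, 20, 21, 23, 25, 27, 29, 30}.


A \ B = elements in A but not in B
A = {2, 5, 10, 16, 19, 22, 23}
B = {15, 20, 21, 23, 25, 27, 29, 30}
Remove from A any elements in B
A \ B = {2, 5, 10, 16, 19, 22}

A \ B = {2, 5, 10, 16, 19, 22}


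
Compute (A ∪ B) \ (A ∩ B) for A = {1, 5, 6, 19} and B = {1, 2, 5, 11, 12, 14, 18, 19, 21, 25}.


A △ B = (A \ B) ∪ (B \ A) = elements in exactly one of A or B
A \ B = {6}
B \ A = {2, 11, 12, 14, 18, 21, 25}
A △ B = {2, 6, 11, 12, 14, 18, 21, 25}

A △ B = {2, 6, 11, 12, 14, 18, 21, 25}


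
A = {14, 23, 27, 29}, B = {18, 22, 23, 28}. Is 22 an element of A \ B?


A = {14, 23, 27, 29}, B = {18, 22, 23, 28}
A \ B = elements in A but not in B
A \ B = {14, 27, 29}
Checking if 22 ∈ A \ B
22 is not in A \ B → False

22 ∉ A \ B


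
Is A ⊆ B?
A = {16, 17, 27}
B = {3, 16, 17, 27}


A ⊆ B means every element of A is in B.
All elements of A are in B.
So A ⊆ B.

Yes, A ⊆ B


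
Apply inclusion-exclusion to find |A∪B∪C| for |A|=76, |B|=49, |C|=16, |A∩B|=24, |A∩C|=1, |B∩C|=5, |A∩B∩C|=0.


|A∪B∪C| = |A|+|B|+|C| - |A∩B|-|A∩C|-|B∩C| + |A∩B∩C|
= 76+49+16 - 24-1-5 + 0
= 141 - 30 + 0
= 111

|A ∪ B ∪ C| = 111


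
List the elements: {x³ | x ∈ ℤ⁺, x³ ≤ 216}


Checking each candidate:
Condition: positive perfect cubes ≤ 216
Result = {1, 8, 27, 64, 125, 216}

{1, 8, 27, 64, 125, 216}


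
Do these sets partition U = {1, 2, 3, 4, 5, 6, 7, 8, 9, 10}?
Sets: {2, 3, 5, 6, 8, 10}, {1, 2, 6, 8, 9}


A partition requires: (1) non-empty parts, (2) pairwise disjoint, (3) union = U
Parts: {2, 3, 5, 6, 8, 10}, {1, 2, 6, 8, 9}
Union of parts: {1, 2, 3, 5, 6, 8, 9, 10}
U = {1, 2, 3, 4, 5, 6, 7, 8, 9, 10}
All non-empty? True
Pairwise disjoint? False
Covers U? False

No, not a valid partition


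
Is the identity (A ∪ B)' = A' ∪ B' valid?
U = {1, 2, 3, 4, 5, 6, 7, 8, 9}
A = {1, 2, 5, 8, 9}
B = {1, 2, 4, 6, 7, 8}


LHS: A ∪ B = {1, 2, 4, 5, 6, 7, 8, 9}
(A ∪ B)' = U \ (A ∪ B) = {3}
A' = {3, 4, 6, 7}, B' = {3, 5, 9}
Claimed RHS: A' ∪ B' = {3, 4, 5, 6, 7, 9}
Identity is INVALID: LHS = {3} but the RHS claimed here equals {3, 4, 5, 6, 7, 9}. The correct form is (A ∪ B)' = A' ∩ B'.

Identity is invalid: (A ∪ B)' = {3} but A' ∪ B' = {3, 4, 5, 6, 7, 9}. The correct De Morgan law is (A ∪ B)' = A' ∩ B'.


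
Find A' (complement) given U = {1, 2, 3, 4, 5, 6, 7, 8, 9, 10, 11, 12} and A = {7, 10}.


Aᶜ = U \ A = elements in U but not in A
U = {1, 2, 3, 4, 5, 6, 7, 8, 9, 10, 11, 12}
A = {7, 10}
Aᶜ = {1, 2, 3, 4, 5, 6, 8, 9, 11, 12}

Aᶜ = {1, 2, 3, 4, 5, 6, 8, 9, 11, 12}


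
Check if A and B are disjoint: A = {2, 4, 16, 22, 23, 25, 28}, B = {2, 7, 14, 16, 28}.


Disjoint means A ∩ B = ∅.
A ∩ B = {2, 16, 28}
A ∩ B ≠ ∅, so A and B are NOT disjoint.

No, A and B are not disjoint (A ∩ B = {2, 16, 28})


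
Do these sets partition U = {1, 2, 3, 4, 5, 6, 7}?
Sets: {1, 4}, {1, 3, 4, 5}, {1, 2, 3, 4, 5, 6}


A partition requires: (1) non-empty parts, (2) pairwise disjoint, (3) union = U
Parts: {1, 4}, {1, 3, 4, 5}, {1, 2, 3, 4, 5, 6}
Union of parts: {1, 2, 3, 4, 5, 6}
U = {1, 2, 3, 4, 5, 6, 7}
All non-empty? True
Pairwise disjoint? False
Covers U? False

No, not a valid partition


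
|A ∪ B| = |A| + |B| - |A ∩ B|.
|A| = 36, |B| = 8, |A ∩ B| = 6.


|A ∪ B| = |A| + |B| - |A ∩ B|
= 36 + 8 - 6
= 38

|A ∪ B| = 38


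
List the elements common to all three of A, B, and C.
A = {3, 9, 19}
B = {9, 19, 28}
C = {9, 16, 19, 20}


A ∩ B = {9, 19}
(A ∩ B) ∩ C = {9, 19}

A ∩ B ∩ C = {9, 19}


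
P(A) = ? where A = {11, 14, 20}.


|A| = 3, so |P(A)| = 2^3 = 8
Enumerate subsets by cardinality (0 to 3):
∅, {11}, {14}, {20}, {11, 14}, {11, 20}, {14, 20}, {11, 14, 20}

P(A) has 8 subsets: ∅, {11}, {14}, {20}, {11, 14}, {11, 20}, {14, 20}, {11, 14, 20}


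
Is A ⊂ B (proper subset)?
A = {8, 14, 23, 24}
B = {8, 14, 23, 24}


A ⊂ B requires: A ⊆ B AND A ≠ B.
A ⊆ B? Yes
A = B? Yes
A = B, so A is not a PROPER subset.

No, A is not a proper subset of B


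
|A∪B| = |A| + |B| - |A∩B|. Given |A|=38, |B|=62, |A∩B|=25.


|A ∪ B| = |A| + |B| - |A ∩ B|
= 38 + 62 - 25
= 75

|A ∪ B| = 75


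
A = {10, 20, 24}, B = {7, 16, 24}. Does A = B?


Two sets are equal iff they have exactly the same elements.
A = {10, 20, 24}
B = {7, 16, 24}
Differences: {7, 10, 16, 20}
A ≠ B

No, A ≠ B


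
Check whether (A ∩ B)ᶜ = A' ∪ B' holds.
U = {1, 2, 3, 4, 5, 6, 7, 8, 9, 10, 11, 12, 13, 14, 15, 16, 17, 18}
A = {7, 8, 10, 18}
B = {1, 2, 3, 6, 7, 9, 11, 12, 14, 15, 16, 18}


LHS: A ∩ B = {7, 18}
(A ∩ B)' = U \ (A ∩ B) = {1, 2, 3, 4, 5, 6, 8, 9, 10, 11, 12, 13, 14, 15, 16, 17}
A' = {1, 2, 3, 4, 5, 6, 9, 11, 12, 13, 14, 15, 16, 17}, B' = {4, 5, 8, 10, 13, 17}
Claimed RHS: A' ∪ B' = {1, 2, 3, 4, 5, 6, 8, 9, 10, 11, 12, 13, 14, 15, 16, 17}
Identity is VALID: LHS = RHS = {1, 2, 3, 4, 5, 6, 8, 9, 10, 11, 12, 13, 14, 15, 16, 17} ✓

Identity is valid. (A ∩ B)' = A' ∪ B' = {1, 2, 3, 4, 5, 6, 8, 9, 10, 11, 12, 13, 14, 15, 16, 17}


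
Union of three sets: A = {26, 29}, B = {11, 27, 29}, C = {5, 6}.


A ∪ B = {11, 26, 27, 29}
(A ∪ B) ∪ C = {5, 6, 11, 26, 27, 29}

A ∪ B ∪ C = {5, 6, 11, 26, 27, 29}


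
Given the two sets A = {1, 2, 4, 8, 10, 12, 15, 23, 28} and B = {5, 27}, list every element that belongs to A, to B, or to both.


A ∪ B = all elements in A or B (or both)
A = {1, 2, 4, 8, 10, 12, 15, 23, 28}
B = {5, 27}
A ∪ B = {1, 2, 4, 5, 8, 10, 12, 15, 23, 27, 28}

A ∪ B = {1, 2, 4, 5, 8, 10, 12, 15, 23, 27, 28}


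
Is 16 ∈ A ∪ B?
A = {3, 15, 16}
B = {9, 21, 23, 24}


A = {3, 15, 16}, B = {9, 21, 23, 24}
A ∪ B = all elements in A or B
A ∪ B = {3, 9, 15, 16, 21, 23, 24}
Checking if 16 ∈ A ∪ B
16 is in A ∪ B → True

16 ∈ A ∪ B


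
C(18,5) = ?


C(n,k) = n! / (k!(n-k)!)
C(18,5) = 18! / (5!13!)
= 8568

C(18,5) = 8568


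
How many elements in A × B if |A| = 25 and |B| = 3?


|A × B| = |A| × |B|
= 25 × 3
= 75

|A × B| = 75


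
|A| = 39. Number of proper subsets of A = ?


Total subsets = 2^n = 2^39 = 549755813888
Proper subsets exclude the set itself: 2^n - 1
= 549755813888 - 1
= 549755813887

Number of proper subsets = 549755813887


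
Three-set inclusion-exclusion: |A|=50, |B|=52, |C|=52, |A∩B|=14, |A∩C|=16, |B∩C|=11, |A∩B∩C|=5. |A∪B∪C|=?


|A∪B∪C| = |A|+|B|+|C| - |A∩B|-|A∩C|-|B∩C| + |A∩B∩C|
= 50+52+52 - 14-16-11 + 5
= 154 - 41 + 5
= 118

|A ∪ B ∪ C| = 118


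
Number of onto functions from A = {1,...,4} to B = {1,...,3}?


n = |A| = 4, k = |B| = 3. Surjections via inclusion-exclusion:
S(n,k) = Σ(-1)^i × C(k,i) × (k-i)^n, i=0 to k
i=0: (-1)^0×C(3,0)×3^4 = 81
i=1: (-1)^1×C(3,1)×2^4 = -48
i=2: (-1)^2×C(3,2)×1^4 = 3
i=3: (-1)^3×C(3,3)×0^4 = 0
Total = 36

Number of surjections = 36


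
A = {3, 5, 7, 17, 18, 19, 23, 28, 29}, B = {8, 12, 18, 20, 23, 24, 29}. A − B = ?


A \ B = elements in A but not in B
A = {3, 5, 7, 17, 18, 19, 23, 28, 29}
B = {8, 12, 18, 20, 23, 24, 29}
Remove from A any elements in B
A \ B = {3, 5, 7, 17, 19, 28}

A \ B = {3, 5, 7, 17, 19, 28}


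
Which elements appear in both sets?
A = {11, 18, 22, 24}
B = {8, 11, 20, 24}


A ∩ B = elements in both A and B
A = {11, 18, 22, 24}
B = {8, 11, 20, 24}
A ∩ B = {11, 24}

A ∩ B = {11, 24}


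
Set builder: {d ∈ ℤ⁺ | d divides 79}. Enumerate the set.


Checking each candidate:
Condition: positive divisors of 79
Result = {1, 79}

{1, 79}


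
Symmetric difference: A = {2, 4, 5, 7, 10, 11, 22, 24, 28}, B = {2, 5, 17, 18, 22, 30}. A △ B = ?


A △ B = (A \ B) ∪ (B \ A) = elements in exactly one of A or B
A \ B = {4, 7, 10, 11, 24, 28}
B \ A = {17, 18, 30}
A △ B = {4, 7, 10, 11, 17, 18, 24, 28, 30}

A △ B = {4, 7, 10, 11, 17, 18, 24, 28, 30}


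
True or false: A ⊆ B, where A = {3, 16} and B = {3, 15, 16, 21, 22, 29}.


A ⊆ B means every element of A is in B.
All elements of A are in B.
So A ⊆ B.

Yes, A ⊆ B


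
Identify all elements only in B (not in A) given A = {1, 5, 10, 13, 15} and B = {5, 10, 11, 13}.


A = {1, 5, 10, 13, 15}
B = {5, 10, 11, 13}
Region: only in B (not in A)
Elements: {11}

Elements only in B (not in A): {11}


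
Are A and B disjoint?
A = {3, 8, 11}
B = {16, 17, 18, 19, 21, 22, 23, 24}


Disjoint means A ∩ B = ∅.
A ∩ B = ∅
A ∩ B = ∅, so A and B are disjoint.

Yes, A and B are disjoint


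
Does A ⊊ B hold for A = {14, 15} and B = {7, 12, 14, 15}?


A ⊂ B requires: A ⊆ B AND A ≠ B.
A ⊆ B? Yes
A = B? No
A ⊂ B: Yes (A is a proper subset of B)

Yes, A ⊂ B


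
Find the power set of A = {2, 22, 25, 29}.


|A| = 4, so |P(A)| = 2^4 = 16
Enumerate subsets by cardinality (0 to 4):
∅, {2}, {22}, {25}, {29}, {2, 22}, {2, 25}, {2, 29}, {22, 25}, {22, 29}, {25, 29}, {2, 22, 25}, {2, 22, 29}, {2, 25, 29}, {22, 25, 29}, {2, 22, 25, 29}

P(A) has 16 subsets: ∅, {2}, {22}, {25}, {29}, {2, 22}, {2, 25}, {2, 29}, {22, 25}, {22, 29}, {25, 29}, {2, 22, 25}, {2, 22, 29}, {2, 25, 29}, {22, 25, 29}, {2, 22, 25, 29}


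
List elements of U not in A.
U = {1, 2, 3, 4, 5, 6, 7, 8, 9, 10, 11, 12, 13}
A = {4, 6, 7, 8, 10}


Aᶜ = U \ A = elements in U but not in A
U = {1, 2, 3, 4, 5, 6, 7, 8, 9, 10, 11, 12, 13}
A = {4, 6, 7, 8, 10}
Aᶜ = {1, 2, 3, 5, 9, 11, 12, 13}

Aᶜ = {1, 2, 3, 5, 9, 11, 12, 13}


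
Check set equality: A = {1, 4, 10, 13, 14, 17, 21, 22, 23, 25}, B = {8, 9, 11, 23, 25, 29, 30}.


Two sets are equal iff they have exactly the same elements.
A = {1, 4, 10, 13, 14, 17, 21, 22, 23, 25}
B = {8, 9, 11, 23, 25, 29, 30}
Differences: {1, 4, 8, 9, 10, 11, 13, 14, 17, 21, 22, 29, 30}
A ≠ B

No, A ≠ B


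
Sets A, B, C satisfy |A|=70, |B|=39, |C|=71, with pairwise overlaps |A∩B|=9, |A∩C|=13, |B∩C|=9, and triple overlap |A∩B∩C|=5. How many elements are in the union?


|A∪B∪C| = |A|+|B|+|C| - |A∩B|-|A∩C|-|B∩C| + |A∩B∩C|
= 70+39+71 - 9-13-9 + 5
= 180 - 31 + 5
= 154

|A ∪ B ∪ C| = 154


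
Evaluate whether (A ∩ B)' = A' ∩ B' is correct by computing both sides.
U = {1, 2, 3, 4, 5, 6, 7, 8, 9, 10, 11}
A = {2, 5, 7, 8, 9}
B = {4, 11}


LHS: A ∩ B = ∅
(A ∩ B)' = U \ (A ∩ B) = {1, 2, 3, 4, 5, 6, 7, 8, 9, 10, 11}
A' = {1, 3, 4, 6, 10, 11}, B' = {1, 2, 3, 5, 6, 7, 8, 9, 10}
Claimed RHS: A' ∩ B' = {1, 3, 6, 10}
Identity is INVALID: LHS = {1, 2, 3, 4, 5, 6, 7, 8, 9, 10, 11} but the RHS claimed here equals {1, 3, 6, 10}. The correct form is (A ∩ B)' = A' ∪ B'.

Identity is invalid: (A ∩ B)' = {1, 2, 3, 4, 5, 6, 7, 8, 9, 10, 11} but A' ∩ B' = {1, 3, 6, 10}. The correct De Morgan law is (A ∩ B)' = A' ∪ B'.


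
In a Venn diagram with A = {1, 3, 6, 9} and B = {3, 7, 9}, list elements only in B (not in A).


A = {1, 3, 6, 9}
B = {3, 7, 9}
Region: only in B (not in A)
Elements: {7}

Elements only in B (not in A): {7}


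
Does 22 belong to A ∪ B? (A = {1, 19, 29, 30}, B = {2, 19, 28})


A = {1, 19, 29, 30}, B = {2, 19, 28}
A ∪ B = all elements in A or B
A ∪ B = {1, 2, 19, 28, 29, 30}
Checking if 22 ∈ A ∪ B
22 is not in A ∪ B → False

22 ∉ A ∪ B


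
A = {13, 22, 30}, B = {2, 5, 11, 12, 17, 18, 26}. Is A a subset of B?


A ⊆ B means every element of A is in B.
Elements in A not in B: {13, 22, 30}
So A ⊄ B.

No, A ⊄ B


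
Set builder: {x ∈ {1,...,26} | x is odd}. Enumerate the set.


Checking each candidate:
Condition: odd numbers in {1,...,26}
Result = {1, 3, 5, 7, 9, 11, 13, 15, 17, 19, 21, 23, 25}

{1, 3, 5, 7, 9, 11, 13, 15, 17, 19, 21, 23, 25}


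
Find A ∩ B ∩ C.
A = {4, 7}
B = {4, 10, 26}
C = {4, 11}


A ∩ B = {4}
(A ∩ B) ∩ C = {4}

A ∩ B ∩ C = {4}


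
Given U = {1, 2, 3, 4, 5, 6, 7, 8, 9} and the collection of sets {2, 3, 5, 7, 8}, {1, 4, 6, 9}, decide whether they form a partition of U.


A partition requires: (1) non-empty parts, (2) pairwise disjoint, (3) union = U
Parts: {2, 3, 5, 7, 8}, {1, 4, 6, 9}
Union of parts: {1, 2, 3, 4, 5, 6, 7, 8, 9}
U = {1, 2, 3, 4, 5, 6, 7, 8, 9}
All non-empty? True
Pairwise disjoint? True
Covers U? True

Yes, valid partition


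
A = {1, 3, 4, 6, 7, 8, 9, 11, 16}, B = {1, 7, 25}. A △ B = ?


A △ B = (A \ B) ∪ (B \ A) = elements in exactly one of A or B
A \ B = {3, 4, 6, 8, 9, 11, 16}
B \ A = {25}
A △ B = {3, 4, 6, 8, 9, 11, 16, 25}

A △ B = {3, 4, 6, 8, 9, 11, 16, 25}


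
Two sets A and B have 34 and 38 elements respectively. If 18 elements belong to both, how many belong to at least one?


|A ∪ B| = |A| + |B| - |A ∩ B|
= 34 + 38 - 18
= 54

|A ∪ B| = 54


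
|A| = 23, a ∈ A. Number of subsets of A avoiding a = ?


Subsets of A avoiding a are subsets of A \ {a}, which has 22 elements.
Count = 2^(n-1) = 2^22
= 4194304

Number of subsets avoiding a = 4194304


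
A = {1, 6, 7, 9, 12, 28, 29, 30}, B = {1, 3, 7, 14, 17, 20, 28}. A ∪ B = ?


A ∪ B = all elements in A or B (or both)
A = {1, 6, 7, 9, 12, 28, 29, 30}
B = {1, 3, 7, 14, 17, 20, 28}
A ∪ B = {1, 3, 6, 7, 9, 12, 14, 17, 20, 28, 29, 30}

A ∪ B = {1, 3, 6, 7, 9, 12, 14, 17, 20, 28, 29, 30}


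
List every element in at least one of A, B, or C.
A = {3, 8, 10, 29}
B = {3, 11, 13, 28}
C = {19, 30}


A ∪ B = {3, 8, 10, 11, 13, 28, 29}
(A ∪ B) ∪ C = {3, 8, 10, 11, 13, 19, 28, 29, 30}

A ∪ B ∪ C = {3, 8, 10, 11, 13, 19, 28, 29, 30}


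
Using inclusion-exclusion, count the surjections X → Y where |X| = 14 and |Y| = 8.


n = |X| = 14, k = |Y| = 8. Surjections via inclusion-exclusion:
S(n,k) = Σ(-1)^i × C(k,i) × (k-i)^n, i=0 to k
i=0: (-1)^0×C(8,0)×8^14 = 4398046511104
i=1: (-1)^1×C(8,1)×7^14 = -5425784582792
i=2: (-1)^2×C(8,2)×6^14 = 2194196594688
i=3: (-1)^3×C(8,3)×5^14 = -341796875000
i=4: (-1)^4×C(8,4)×4^14 = 18790481920
i=5: (-1)^5×C(8,5)×3^14 = -267846264
i=6: (-1)^6×C(8,6)×2^14 = 458752
i=7: (-1)^7×C(8,7)×1^14 = -8
i=8: (-1)^8×C(8,8)×0^14 = 0
Total = 843184742400

Number of surjections = 843184742400


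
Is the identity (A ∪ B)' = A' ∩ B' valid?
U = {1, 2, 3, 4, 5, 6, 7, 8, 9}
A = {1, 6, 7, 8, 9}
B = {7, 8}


LHS: A ∪ B = {1, 6, 7, 8, 9}
(A ∪ B)' = U \ (A ∪ B) = {2, 3, 4, 5}
A' = {2, 3, 4, 5}, B' = {1, 2, 3, 4, 5, 6, 9}
Claimed RHS: A' ∩ B' = {2, 3, 4, 5}
Identity is VALID: LHS = RHS = {2, 3, 4, 5} ✓

Identity is valid. (A ∪ B)' = A' ∩ B' = {2, 3, 4, 5}


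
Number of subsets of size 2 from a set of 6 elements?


C(n,k) = n! / (k!(n-k)!)
C(6,2) = 6! / (2!4!)
= 15

C(6,2) = 15


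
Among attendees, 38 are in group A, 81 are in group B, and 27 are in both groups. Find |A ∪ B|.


|A ∪ B| = |A| + |B| - |A ∩ B|
= 38 + 81 - 27
= 92

|A ∪ B| = 92


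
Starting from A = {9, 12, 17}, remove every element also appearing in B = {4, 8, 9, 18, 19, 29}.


A \ B = elements in A but not in B
A = {9, 12, 17}
B = {4, 8, 9, 18, 19, 29}
Remove from A any elements in B
A \ B = {12, 17}

A \ B = {12, 17}


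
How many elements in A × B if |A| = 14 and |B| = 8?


|A × B| = |A| × |B|
= 14 × 8
= 112

|A × B| = 112


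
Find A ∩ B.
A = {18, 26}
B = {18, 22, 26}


A ∩ B = elements in both A and B
A = {18, 26}
B = {18, 22, 26}
A ∩ B = {18, 26}

A ∩ B = {18, 26}


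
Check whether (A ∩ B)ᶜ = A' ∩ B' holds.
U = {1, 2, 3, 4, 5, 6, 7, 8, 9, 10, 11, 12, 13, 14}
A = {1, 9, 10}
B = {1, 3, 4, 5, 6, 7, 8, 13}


LHS: A ∩ B = {1}
(A ∩ B)' = U \ (A ∩ B) = {2, 3, 4, 5, 6, 7, 8, 9, 10, 11, 12, 13, 14}
A' = {2, 3, 4, 5, 6, 7, 8, 11, 12, 13, 14}, B' = {2, 9, 10, 11, 12, 14}
Claimed RHS: A' ∩ B' = {2, 11, 12, 14}
Identity is INVALID: LHS = {2, 3, 4, 5, 6, 7, 8, 9, 10, 11, 12, 13, 14} but the RHS claimed here equals {2, 11, 12, 14}. The correct form is (A ∩ B)' = A' ∪ B'.

Identity is invalid: (A ∩ B)' = {2, 3, 4, 5, 6, 7, 8, 9, 10, 11, 12, 13, 14} but A' ∩ B' = {2, 11, 12, 14}. The correct De Morgan law is (A ∩ B)' = A' ∪ B'.


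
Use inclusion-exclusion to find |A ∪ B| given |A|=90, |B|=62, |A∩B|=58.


|A ∪ B| = |A| + |B| - |A ∩ B|
= 90 + 62 - 58
= 94

|A ∪ B| = 94


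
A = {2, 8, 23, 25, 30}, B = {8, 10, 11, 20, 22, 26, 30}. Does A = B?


Two sets are equal iff they have exactly the same elements.
A = {2, 8, 23, 25, 30}
B = {8, 10, 11, 20, 22, 26, 30}
Differences: {2, 10, 11, 20, 22, 23, 25, 26}
A ≠ B

No, A ≠ B


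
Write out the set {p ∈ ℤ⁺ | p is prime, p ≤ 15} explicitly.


Checking each candidate:
Condition: primes ≤ 15
Result = {2, 3, 5, 7, 11, 13}

{2, 3, 5, 7, 11, 13}


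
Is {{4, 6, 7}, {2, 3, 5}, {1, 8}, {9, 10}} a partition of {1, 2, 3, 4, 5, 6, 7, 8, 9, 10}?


A partition requires: (1) non-empty parts, (2) pairwise disjoint, (3) union = U
Parts: {4, 6, 7}, {2, 3, 5}, {1, 8}, {9, 10}
Union of parts: {1, 2, 3, 4, 5, 6, 7, 8, 9, 10}
U = {1, 2, 3, 4, 5, 6, 7, 8, 9, 10}
All non-empty? True
Pairwise disjoint? True
Covers U? True

Yes, valid partition


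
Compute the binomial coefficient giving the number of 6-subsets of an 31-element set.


C(n,k) = n! / (k!(n-k)!)
C(31,6) = 31! / (6!25!)
= 736281

C(31,6) = 736281


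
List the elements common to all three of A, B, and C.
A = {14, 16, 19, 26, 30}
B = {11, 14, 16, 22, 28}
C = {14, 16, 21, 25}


A ∩ B = {14, 16}
(A ∩ B) ∩ C = {14, 16}

A ∩ B ∩ C = {14, 16}


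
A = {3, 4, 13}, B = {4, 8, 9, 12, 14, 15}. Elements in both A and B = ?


A = {3, 4, 13}
B = {4, 8, 9, 12, 14, 15}
Region: in both A and B
Elements: {4}

Elements in both A and B: {4}


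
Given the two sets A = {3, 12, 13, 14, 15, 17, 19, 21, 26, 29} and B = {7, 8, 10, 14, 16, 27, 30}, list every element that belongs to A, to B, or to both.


A ∪ B = all elements in A or B (or both)
A = {3, 12, 13, 14, 15, 17, 19, 21, 26, 29}
B = {7, 8, 10, 14, 16, 27, 30}
A ∪ B = {3, 7, 8, 10, 12, 13, 14, 15, 16, 17, 19, 21, 26, 27, 29, 30}

A ∪ B = {3, 7, 8, 10, 12, 13, 14, 15, 16, 17, 19, 21, 26, 27, 29, 30}


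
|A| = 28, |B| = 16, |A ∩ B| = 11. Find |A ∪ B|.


|A ∪ B| = |A| + |B| - |A ∩ B|
= 28 + 16 - 11
= 33

|A ∪ B| = 33


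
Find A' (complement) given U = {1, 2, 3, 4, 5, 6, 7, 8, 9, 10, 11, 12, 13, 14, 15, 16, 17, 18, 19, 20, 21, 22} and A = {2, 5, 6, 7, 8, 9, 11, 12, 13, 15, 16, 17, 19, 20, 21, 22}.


Aᶜ = U \ A = elements in U but not in A
U = {1, 2, 3, 4, 5, 6, 7, 8, 9, 10, 11, 12, 13, 14, 15, 16, 17, 18, 19, 20, 21, 22}
A = {2, 5, 6, 7, 8, 9, 11, 12, 13, 15, 16, 17, 19, 20, 21, 22}
Aᶜ = {1, 3, 4, 10, 14, 18}

Aᶜ = {1, 3, 4, 10, 14, 18}


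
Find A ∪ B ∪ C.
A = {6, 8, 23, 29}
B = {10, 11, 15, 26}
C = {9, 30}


A ∪ B = {6, 8, 10, 11, 15, 23, 26, 29}
(A ∪ B) ∪ C = {6, 8, 9, 10, 11, 15, 23, 26, 29, 30}

A ∪ B ∪ C = {6, 8, 9, 10, 11, 15, 23, 26, 29, 30}


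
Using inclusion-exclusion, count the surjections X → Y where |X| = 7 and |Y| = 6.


n = |X| = 7, k = |Y| = 6. Surjections via inclusion-exclusion:
S(n,k) = Σ(-1)^i × C(k,i) × (k-i)^n, i=0 to k
i=0: (-1)^0×C(6,0)×6^7 = 279936
i=1: (-1)^1×C(6,1)×5^7 = -468750
i=2: (-1)^2×C(6,2)×4^7 = 245760
i=3: (-1)^3×C(6,3)×3^7 = -43740
i=4: (-1)^4×C(6,4)×2^7 = 1920
i=5: (-1)^5×C(6,5)×1^7 = -6
i=6: (-1)^6×C(6,6)×0^7 = 0
Total = 15120

Number of surjections = 15120


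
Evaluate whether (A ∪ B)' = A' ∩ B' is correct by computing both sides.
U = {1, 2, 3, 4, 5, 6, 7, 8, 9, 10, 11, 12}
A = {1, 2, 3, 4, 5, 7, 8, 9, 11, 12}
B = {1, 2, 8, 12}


LHS: A ∪ B = {1, 2, 3, 4, 5, 7, 8, 9, 11, 12}
(A ∪ B)' = U \ (A ∪ B) = {6, 10}
A' = {6, 10}, B' = {3, 4, 5, 6, 7, 9, 10, 11}
Claimed RHS: A' ∩ B' = {6, 10}
Identity is VALID: LHS = RHS = {6, 10} ✓

Identity is valid. (A ∪ B)' = A' ∩ B' = {6, 10}


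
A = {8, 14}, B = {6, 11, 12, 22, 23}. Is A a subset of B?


A ⊆ B means every element of A is in B.
Elements in A not in B: {8, 14}
So A ⊄ B.

No, A ⊄ B


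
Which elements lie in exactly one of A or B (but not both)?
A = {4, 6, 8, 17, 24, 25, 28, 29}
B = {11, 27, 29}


A △ B = (A \ B) ∪ (B \ A) = elements in exactly one of A or B
A \ B = {4, 6, 8, 17, 24, 25, 28}
B \ A = {11, 27}
A △ B = {4, 6, 8, 11, 17, 24, 25, 27, 28}

A △ B = {4, 6, 8, 11, 17, 24, 25, 27, 28}


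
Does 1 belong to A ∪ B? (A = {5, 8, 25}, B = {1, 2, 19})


A = {5, 8, 25}, B = {1, 2, 19}
A ∪ B = all elements in A or B
A ∪ B = {1, 2, 5, 8, 19, 25}
Checking if 1 ∈ A ∪ B
1 is in A ∪ B → True

1 ∈ A ∪ B


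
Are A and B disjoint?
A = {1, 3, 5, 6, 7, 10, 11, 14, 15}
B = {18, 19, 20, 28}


Disjoint means A ∩ B = ∅.
A ∩ B = ∅
A ∩ B = ∅, so A and B are disjoint.

Yes, A and B are disjoint


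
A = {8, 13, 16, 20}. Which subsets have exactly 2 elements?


|A| = 4, so A has C(4,2) = 6 subsets of size 2.
Enumerate by choosing 2 elements from A at a time:
{8, 13}, {8, 16}, {8, 20}, {13, 16}, {13, 20}, {16, 20}

2-element subsets (6 total): {8, 13}, {8, 16}, {8, 20}, {13, 16}, {13, 20}, {16, 20}


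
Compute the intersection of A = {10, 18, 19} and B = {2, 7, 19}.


A ∩ B = elements in both A and B
A = {10, 18, 19}
B = {2, 7, 19}
A ∩ B = {19}

A ∩ B = {19}


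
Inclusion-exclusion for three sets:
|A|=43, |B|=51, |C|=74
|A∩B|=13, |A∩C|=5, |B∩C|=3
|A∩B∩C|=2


|A∪B∪C| = |A|+|B|+|C| - |A∩B|-|A∩C|-|B∩C| + |A∩B∩C|
= 43+51+74 - 13-5-3 + 2
= 168 - 21 + 2
= 149

|A ∪ B ∪ C| = 149


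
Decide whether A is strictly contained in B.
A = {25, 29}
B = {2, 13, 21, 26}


A ⊂ B requires: A ⊆ B AND A ≠ B.
A ⊆ B? No
A ⊄ B, so A is not a proper subset.

No, A is not a proper subset of B


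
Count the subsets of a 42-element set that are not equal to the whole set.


Total subsets = 2^n = 2^42 = 4398046511104
Proper subsets exclude the set itself: 2^n - 1
= 4398046511104 - 1
= 4398046511103

Number of proper subsets = 4398046511103


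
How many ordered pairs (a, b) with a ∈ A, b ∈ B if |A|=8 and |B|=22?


|A × B| = |A| × |B|
= 8 × 22
= 176

|A × B| = 176


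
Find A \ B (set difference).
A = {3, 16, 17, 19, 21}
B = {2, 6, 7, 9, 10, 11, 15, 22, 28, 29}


A \ B = elements in A but not in B
A = {3, 16, 17, 19, 21}
B = {2, 6, 7, 9, 10, 11, 15, 22, 28, 29}
Remove from A any elements in B
A \ B = {3, 16, 17, 19, 21}

A \ B = {3, 16, 17, 19, 21}


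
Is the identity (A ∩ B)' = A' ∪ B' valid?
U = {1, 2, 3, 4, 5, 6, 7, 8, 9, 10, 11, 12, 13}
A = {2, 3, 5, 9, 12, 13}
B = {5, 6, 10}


LHS: A ∩ B = {5}
(A ∩ B)' = U \ (A ∩ B) = {1, 2, 3, 4, 6, 7, 8, 9, 10, 11, 12, 13}
A' = {1, 4, 6, 7, 8, 10, 11}, B' = {1, 2, 3, 4, 7, 8, 9, 11, 12, 13}
Claimed RHS: A' ∪ B' = {1, 2, 3, 4, 6, 7, 8, 9, 10, 11, 12, 13}
Identity is VALID: LHS = RHS = {1, 2, 3, 4, 6, 7, 8, 9, 10, 11, 12, 13} ✓

Identity is valid. (A ∩ B)' = A' ∪ B' = {1, 2, 3, 4, 6, 7, 8, 9, 10, 11, 12, 13}


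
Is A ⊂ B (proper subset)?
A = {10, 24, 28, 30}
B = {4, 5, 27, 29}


A ⊂ B requires: A ⊆ B AND A ≠ B.
A ⊆ B? No
A ⊄ B, so A is not a proper subset.

No, A is not a proper subset of B


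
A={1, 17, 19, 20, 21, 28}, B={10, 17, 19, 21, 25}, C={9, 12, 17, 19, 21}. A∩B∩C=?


A ∩ B = {17, 19, 21}
(A ∩ B) ∩ C = {17, 19, 21}

A ∩ B ∩ C = {17, 19, 21}


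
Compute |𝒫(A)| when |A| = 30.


Number of subsets = 2^n
= 2^30
= 1073741824

|P(A)| = 1073741824


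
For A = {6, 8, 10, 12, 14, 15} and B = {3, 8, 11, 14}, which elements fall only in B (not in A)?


A = {6, 8, 10, 12, 14, 15}
B = {3, 8, 11, 14}
Region: only in B (not in A)
Elements: {3, 11}

Elements only in B (not in A): {3, 11}


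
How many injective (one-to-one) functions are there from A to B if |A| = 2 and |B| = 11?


An injection sends each of |A| = 2 inputs to a distinct output in B.
# injections = |B|·(|B|-1)·…·(|B|-|A|+1) = 11! / (11 - 2)!
= 11 × 10
= 110

Number of injections = 110


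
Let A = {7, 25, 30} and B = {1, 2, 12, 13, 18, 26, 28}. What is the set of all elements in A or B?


A ∪ B = all elements in A or B (or both)
A = {7, 25, 30}
B = {1, 2, 12, 13, 18, 26, 28}
A ∪ B = {1, 2, 7, 12, 13, 18, 25, 26, 28, 30}

A ∪ B = {1, 2, 7, 12, 13, 18, 25, 26, 28, 30}


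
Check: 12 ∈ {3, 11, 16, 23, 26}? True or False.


A = {3, 11, 16, 23, 26}
Checking if 12 is in A
12 is not in A → False

12 ∉ A


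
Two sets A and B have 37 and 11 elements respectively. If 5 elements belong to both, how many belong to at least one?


|A ∪ B| = |A| + |B| - |A ∩ B|
= 37 + 11 - 5
= 43

|A ∪ B| = 43


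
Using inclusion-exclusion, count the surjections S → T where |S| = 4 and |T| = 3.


n = |S| = 4, k = |T| = 3. Surjections via inclusion-exclusion:
S(n,k) = Σ(-1)^i × C(k,i) × (k-i)^n, i=0 to k
i=0: (-1)^0×C(3,0)×3^4 = 81
i=1: (-1)^1×C(3,1)×2^4 = -48
i=2: (-1)^2×C(3,2)×1^4 = 3
i=3: (-1)^3×C(3,3)×0^4 = 0
Total = 36

Number of surjections = 36


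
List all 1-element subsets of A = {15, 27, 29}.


|A| = 3, so A has C(3,1) = 3 subsets of size 1.
Enumerate by choosing 1 elements from A at a time:
{15}, {27}, {29}

1-element subsets (3 total): {15}, {27}, {29}


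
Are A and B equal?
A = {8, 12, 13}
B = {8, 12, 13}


Two sets are equal iff they have exactly the same elements.
A = {8, 12, 13}
B = {8, 12, 13}
Same elements → A = B

Yes, A = B


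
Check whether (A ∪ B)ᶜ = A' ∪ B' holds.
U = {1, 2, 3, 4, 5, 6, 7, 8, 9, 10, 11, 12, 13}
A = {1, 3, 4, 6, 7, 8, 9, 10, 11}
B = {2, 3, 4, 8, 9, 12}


LHS: A ∪ B = {1, 2, 3, 4, 6, 7, 8, 9, 10, 11, 12}
(A ∪ B)' = U \ (A ∪ B) = {5, 13}
A' = {2, 5, 12, 13}, B' = {1, 5, 6, 7, 10, 11, 13}
Claimed RHS: A' ∪ B' = {1, 2, 5, 6, 7, 10, 11, 12, 13}
Identity is INVALID: LHS = {5, 13} but the RHS claimed here equals {1, 2, 5, 6, 7, 10, 11, 12, 13}. The correct form is (A ∪ B)' = A' ∩ B'.

Identity is invalid: (A ∪ B)' = {5, 13} but A' ∪ B' = {1, 2, 5, 6, 7, 10, 11, 12, 13}. The correct De Morgan law is (A ∪ B)' = A' ∩ B'.


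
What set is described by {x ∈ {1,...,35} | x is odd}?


Checking each candidate:
Condition: odd numbers in {1,...,35}
Result = {1, 3, 5, 7, 9, 11, 13, 15, 17, 19, 21, 23, 25, 27, 29, 31, 33, 35}

{1, 3, 5, 7, 9, 11, 13, 15, 17, 19, 21, 23, 25, 27, 29, 31, 33, 35}


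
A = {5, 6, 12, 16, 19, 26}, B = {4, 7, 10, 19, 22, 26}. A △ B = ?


A △ B = (A \ B) ∪ (B \ A) = elements in exactly one of A or B
A \ B = {5, 6, 12, 16}
B \ A = {4, 7, 10, 22}
A △ B = {4, 5, 6, 7, 10, 12, 16, 22}

A △ B = {4, 5, 6, 7, 10, 12, 16, 22}


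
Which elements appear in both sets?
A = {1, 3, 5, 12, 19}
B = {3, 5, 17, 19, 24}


A ∩ B = elements in both A and B
A = {1, 3, 5, 12, 19}
B = {3, 5, 17, 19, 24}
A ∩ B = {3, 5, 19}

A ∩ B = {3, 5, 19}


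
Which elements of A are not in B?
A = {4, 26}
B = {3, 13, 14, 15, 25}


A \ B = elements in A but not in B
A = {4, 26}
B = {3, 13, 14, 15, 25}
Remove from A any elements in B
A \ B = {4, 26}

A \ B = {4, 26}


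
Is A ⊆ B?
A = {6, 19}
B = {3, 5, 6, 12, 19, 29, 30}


A ⊆ B means every element of A is in B.
All elements of A are in B.
So A ⊆ B.

Yes, A ⊆ B


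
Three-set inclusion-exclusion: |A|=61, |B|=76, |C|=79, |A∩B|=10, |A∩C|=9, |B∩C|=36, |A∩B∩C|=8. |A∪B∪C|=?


|A∪B∪C| = |A|+|B|+|C| - |A∩B|-|A∩C|-|B∩C| + |A∩B∩C|
= 61+76+79 - 10-9-36 + 8
= 216 - 55 + 8
= 169

|A ∪ B ∪ C| = 169


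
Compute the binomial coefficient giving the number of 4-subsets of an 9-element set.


C(n,k) = n! / (k!(n-k)!)
C(9,4) = 9! / (4!5!)
= 126

C(9,4) = 126


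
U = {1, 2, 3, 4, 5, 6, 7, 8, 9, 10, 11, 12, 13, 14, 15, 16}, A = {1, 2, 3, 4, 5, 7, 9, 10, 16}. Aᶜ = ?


Aᶜ = U \ A = elements in U but not in A
U = {1, 2, 3, 4, 5, 6, 7, 8, 9, 10, 11, 12, 13, 14, 15, 16}
A = {1, 2, 3, 4, 5, 7, 9, 10, 16}
Aᶜ = {6, 8, 11, 12, 13, 14, 15}

Aᶜ = {6, 8, 11, 12, 13, 14, 15}


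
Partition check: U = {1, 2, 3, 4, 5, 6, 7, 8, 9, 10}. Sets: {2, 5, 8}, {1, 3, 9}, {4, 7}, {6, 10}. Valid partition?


A partition requires: (1) non-empty parts, (2) pairwise disjoint, (3) union = U
Parts: {2, 5, 8}, {1, 3, 9}, {4, 7}, {6, 10}
Union of parts: {1, 2, 3, 4, 5, 6, 7, 8, 9, 10}
U = {1, 2, 3, 4, 5, 6, 7, 8, 9, 10}
All non-empty? True
Pairwise disjoint? True
Covers U? True

Yes, valid partition


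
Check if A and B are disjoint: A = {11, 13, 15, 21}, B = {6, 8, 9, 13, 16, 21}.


Disjoint means A ∩ B = ∅.
A ∩ B = {13, 21}
A ∩ B ≠ ∅, so A and B are NOT disjoint.

No, A and B are not disjoint (A ∩ B = {13, 21})


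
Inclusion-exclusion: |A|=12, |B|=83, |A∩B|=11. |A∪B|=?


|A ∪ B| = |A| + |B| - |A ∩ B|
= 12 + 83 - 11
= 84

|A ∪ B| = 84


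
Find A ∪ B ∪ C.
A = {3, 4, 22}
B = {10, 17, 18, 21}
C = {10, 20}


A ∪ B = {3, 4, 10, 17, 18, 21, 22}
(A ∪ B) ∪ C = {3, 4, 10, 17, 18, 20, 21, 22}

A ∪ B ∪ C = {3, 4, 10, 17, 18, 20, 21, 22}


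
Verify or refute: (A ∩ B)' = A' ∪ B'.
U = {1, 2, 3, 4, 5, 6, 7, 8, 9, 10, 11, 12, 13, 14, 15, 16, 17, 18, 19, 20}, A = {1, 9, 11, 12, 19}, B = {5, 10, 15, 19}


LHS: A ∩ B = {19}
(A ∩ B)' = U \ (A ∩ B) = {1, 2, 3, 4, 5, 6, 7, 8, 9, 10, 11, 12, 13, 14, 15, 16, 17, 18, 20}
A' = {2, 3, 4, 5, 6, 7, 8, 10, 13, 14, 15, 16, 17, 18, 20}, B' = {1, 2, 3, 4, 6, 7, 8, 9, 11, 12, 13, 14, 16, 17, 18, 20}
Claimed RHS: A' ∪ B' = {1, 2, 3, 4, 5, 6, 7, 8, 9, 10, 11, 12, 13, 14, 15, 16, 17, 18, 20}
Identity is VALID: LHS = RHS = {1, 2, 3, 4, 5, 6, 7, 8, 9, 10, 11, 12, 13, 14, 15, 16, 17, 18, 20} ✓

Identity is valid. (A ∩ B)' = A' ∪ B' = {1, 2, 3, 4, 5, 6, 7, 8, 9, 10, 11, 12, 13, 14, 15, 16, 17, 18, 20}


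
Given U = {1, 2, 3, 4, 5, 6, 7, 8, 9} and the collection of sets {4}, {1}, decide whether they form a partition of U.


A partition requires: (1) non-empty parts, (2) pairwise disjoint, (3) union = U
Parts: {4}, {1}
Union of parts: {1, 4}
U = {1, 2, 3, 4, 5, 6, 7, 8, 9}
All non-empty? True
Pairwise disjoint? True
Covers U? False

No, not a valid partition


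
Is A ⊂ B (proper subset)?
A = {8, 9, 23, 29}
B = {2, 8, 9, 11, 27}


A ⊂ B requires: A ⊆ B AND A ≠ B.
A ⊆ B? No
A ⊄ B, so A is not a proper subset.

No, A is not a proper subset of B


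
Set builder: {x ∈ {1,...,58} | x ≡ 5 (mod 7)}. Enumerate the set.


Checking each candidate:
Condition: x in {1,...,58} with x ≡ 5 (mod 7)
Result = {5, 12, 19, 26, 33, 40, 47, 54}

{5, 12, 19, 26, 33, 40, 47, 54}


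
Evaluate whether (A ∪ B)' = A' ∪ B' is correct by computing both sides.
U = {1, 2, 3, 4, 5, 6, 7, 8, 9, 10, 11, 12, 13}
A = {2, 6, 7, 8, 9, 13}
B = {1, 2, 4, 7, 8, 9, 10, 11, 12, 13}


LHS: A ∪ B = {1, 2, 4, 6, 7, 8, 9, 10, 11, 12, 13}
(A ∪ B)' = U \ (A ∪ B) = {3, 5}
A' = {1, 3, 4, 5, 10, 11, 12}, B' = {3, 5, 6}
Claimed RHS: A' ∪ B' = {1, 3, 4, 5, 6, 10, 11, 12}
Identity is INVALID: LHS = {3, 5} but the RHS claimed here equals {1, 3, 4, 5, 6, 10, 11, 12}. The correct form is (A ∪ B)' = A' ∩ B'.

Identity is invalid: (A ∪ B)' = {3, 5} but A' ∪ B' = {1, 3, 4, 5, 6, 10, 11, 12}. The correct De Morgan law is (A ∪ B)' = A' ∩ B'.


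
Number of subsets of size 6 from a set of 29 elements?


C(n,k) = n! / (k!(n-k)!)
C(29,6) = 29! / (6!23!)
= 475020

C(29,6) = 475020


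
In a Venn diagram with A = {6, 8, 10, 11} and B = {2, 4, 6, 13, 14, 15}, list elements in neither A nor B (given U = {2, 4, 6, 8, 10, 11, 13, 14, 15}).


A = {6, 8, 10, 11}
B = {2, 4, 6, 13, 14, 15}
Region: in neither A nor B (given U = {2, 4, 6, 8, 10, 11, 13, 14, 15})
Elements: ∅

Elements in neither A nor B (given U = {2, 4, 6, 8, 10, 11, 13, 14, 15}): ∅


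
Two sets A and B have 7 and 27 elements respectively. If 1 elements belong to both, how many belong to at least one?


|A ∪ B| = |A| + |B| - |A ∩ B|
= 7 + 27 - 1
= 33

|A ∪ B| = 33


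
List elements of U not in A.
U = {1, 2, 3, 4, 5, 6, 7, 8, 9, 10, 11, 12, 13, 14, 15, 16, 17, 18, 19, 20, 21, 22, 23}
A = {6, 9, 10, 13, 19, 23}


Aᶜ = U \ A = elements in U but not in A
U = {1, 2, 3, 4, 5, 6, 7, 8, 9, 10, 11, 12, 13, 14, 15, 16, 17, 18, 19, 20, 21, 22, 23}
A = {6, 9, 10, 13, 19, 23}
Aᶜ = {1, 2, 3, 4, 5, 7, 8, 11, 12, 14, 15, 16, 17, 18, 20, 21, 22}

Aᶜ = {1, 2, 3, 4, 5, 7, 8, 11, 12, 14, 15, 16, 17, 18, 20, 21, 22}


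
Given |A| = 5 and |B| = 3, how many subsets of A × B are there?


A relation from A to B is any subset of A × B.
|A × B| = 5 × 3 = 15
# relations = 2^|A × B| = 2^15 = 32768

Number of relations = 32768


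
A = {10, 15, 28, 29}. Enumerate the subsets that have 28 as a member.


A subset of A contains 28 iff the remaining 3 elements form any subset of A \ {28}.
Count: 2^(n-1) = 2^3 = 8
Subsets containing 28: {28}, {10, 28}, {15, 28}, {28, 29}, {10, 15, 28}, {10, 28, 29}, {15, 28, 29}, {10, 15, 28, 29}

Subsets containing 28 (8 total): {28}, {10, 28}, {15, 28}, {28, 29}, {10, 15, 28}, {10, 28, 29}, {15, 28, 29}, {10, 15, 28, 29}


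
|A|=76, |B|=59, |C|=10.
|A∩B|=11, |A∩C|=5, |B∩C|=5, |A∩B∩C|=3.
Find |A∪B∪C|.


|A∪B∪C| = |A|+|B|+|C| - |A∩B|-|A∩C|-|B∩C| + |A∩B∩C|
= 76+59+10 - 11-5-5 + 3
= 145 - 21 + 3
= 127

|A ∪ B ∪ C| = 127


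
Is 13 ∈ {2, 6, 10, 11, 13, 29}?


A = {2, 6, 10, 11, 13, 29}
Checking if 13 is in A
13 is in A → True

13 ∈ A


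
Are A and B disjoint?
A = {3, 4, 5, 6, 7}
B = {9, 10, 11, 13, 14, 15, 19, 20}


Disjoint means A ∩ B = ∅.
A ∩ B = ∅
A ∩ B = ∅, so A and B are disjoint.

Yes, A and B are disjoint


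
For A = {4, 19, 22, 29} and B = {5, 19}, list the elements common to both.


A ∩ B = elements in both A and B
A = {4, 19, 22, 29}
B = {5, 19}
A ∩ B = {19}

A ∩ B = {19}


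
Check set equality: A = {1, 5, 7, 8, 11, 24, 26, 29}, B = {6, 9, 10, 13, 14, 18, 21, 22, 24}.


Two sets are equal iff they have exactly the same elements.
A = {1, 5, 7, 8, 11, 24, 26, 29}
B = {6, 9, 10, 13, 14, 18, 21, 22, 24}
Differences: {1, 5, 6, 7, 8, 9, 10, 11, 13, 14, 18, 21, 22, 26, 29}
A ≠ B

No, A ≠ B


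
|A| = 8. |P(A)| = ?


Number of subsets = 2^n
= 2^8
= 256

|P(A)| = 256


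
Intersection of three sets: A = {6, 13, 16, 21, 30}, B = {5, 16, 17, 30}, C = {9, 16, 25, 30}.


A ∩ B = {16, 30}
(A ∩ B) ∩ C = {16, 30}

A ∩ B ∩ C = {16, 30}


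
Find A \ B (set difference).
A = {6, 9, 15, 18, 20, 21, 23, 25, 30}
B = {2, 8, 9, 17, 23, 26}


A \ B = elements in A but not in B
A = {6, 9, 15, 18, 20, 21, 23, 25, 30}
B = {2, 8, 9, 17, 23, 26}
Remove from A any elements in B
A \ B = {6, 15, 18, 20, 21, 25, 30}

A \ B = {6, 15, 18, 20, 21, 25, 30}


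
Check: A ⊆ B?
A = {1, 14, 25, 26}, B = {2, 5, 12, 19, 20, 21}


A ⊆ B means every element of A is in B.
Elements in A not in B: {1, 14, 25, 26}
So A ⊄ B.

No, A ⊄ B


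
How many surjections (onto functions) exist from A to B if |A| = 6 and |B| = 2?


n = |A| = 6, k = |B| = 2. Surjections via inclusion-exclusion:
S(n,k) = Σ(-1)^i × C(k,i) × (k-i)^n, i=0 to k
i=0: (-1)^0×C(2,0)×2^6 = 64
i=1: (-1)^1×C(2,1)×1^6 = -2
i=2: (-1)^2×C(2,2)×0^6 = 0
Total = 62

Number of surjections = 62


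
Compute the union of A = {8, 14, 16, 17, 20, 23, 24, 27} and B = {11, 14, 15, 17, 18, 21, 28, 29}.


A ∪ B = all elements in A or B (or both)
A = {8, 14, 16, 17, 20, 23, 24, 27}
B = {11, 14, 15, 17, 18, 21, 28, 29}
A ∪ B = {8, 11, 14, 15, 16, 17, 18, 20, 21, 23, 24, 27, 28, 29}

A ∪ B = {8, 11, 14, 15, 16, 17, 18, 20, 21, 23, 24, 27, 28, 29}


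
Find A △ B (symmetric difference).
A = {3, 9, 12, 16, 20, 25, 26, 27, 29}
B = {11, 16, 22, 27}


A △ B = (A \ B) ∪ (B \ A) = elements in exactly one of A or B
A \ B = {3, 9, 12, 20, 25, 26, 29}
B \ A = {11, 22}
A △ B = {3, 9, 11, 12, 20, 22, 25, 26, 29}

A △ B = {3, 9, 11, 12, 20, 22, 25, 26, 29}


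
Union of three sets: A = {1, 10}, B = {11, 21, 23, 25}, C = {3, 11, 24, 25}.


A ∪ B = {1, 10, 11, 21, 23, 25}
(A ∪ B) ∪ C = {1, 3, 10, 11, 21, 23, 24, 25}

A ∪ B ∪ C = {1, 3, 10, 11, 21, 23, 24, 25}


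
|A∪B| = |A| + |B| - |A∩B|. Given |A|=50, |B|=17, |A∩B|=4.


|A ∪ B| = |A| + |B| - |A ∩ B|
= 50 + 17 - 4
= 63

|A ∪ B| = 63


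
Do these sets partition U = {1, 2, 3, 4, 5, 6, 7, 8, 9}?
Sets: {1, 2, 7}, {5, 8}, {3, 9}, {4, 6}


A partition requires: (1) non-empty parts, (2) pairwise disjoint, (3) union = U
Parts: {1, 2, 7}, {5, 8}, {3, 9}, {4, 6}
Union of parts: {1, 2, 3, 4, 5, 6, 7, 8, 9}
U = {1, 2, 3, 4, 5, 6, 7, 8, 9}
All non-empty? True
Pairwise disjoint? True
Covers U? True

Yes, valid partition


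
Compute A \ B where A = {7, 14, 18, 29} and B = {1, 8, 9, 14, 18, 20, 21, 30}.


A \ B = elements in A but not in B
A = {7, 14, 18, 29}
B = {1, 8, 9, 14, 18, 20, 21, 30}
Remove from A any elements in B
A \ B = {7, 29}

A \ B = {7, 29}


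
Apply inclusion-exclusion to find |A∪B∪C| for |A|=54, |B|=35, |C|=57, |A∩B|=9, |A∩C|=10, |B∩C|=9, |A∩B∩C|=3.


|A∪B∪C| = |A|+|B|+|C| - |A∩B|-|A∩C|-|B∩C| + |A∩B∩C|
= 54+35+57 - 9-10-9 + 3
= 146 - 28 + 3
= 121

|A ∪ B ∪ C| = 121


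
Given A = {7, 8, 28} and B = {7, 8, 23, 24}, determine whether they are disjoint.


Disjoint means A ∩ B = ∅.
A ∩ B = {7, 8}
A ∩ B ≠ ∅, so A and B are NOT disjoint.

No, A and B are not disjoint (A ∩ B = {7, 8})


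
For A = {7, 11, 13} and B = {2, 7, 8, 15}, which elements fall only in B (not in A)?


A = {7, 11, 13}
B = {2, 7, 8, 15}
Region: only in B (not in A)
Elements: {2, 8, 15}

Elements only in B (not in A): {2, 8, 15}


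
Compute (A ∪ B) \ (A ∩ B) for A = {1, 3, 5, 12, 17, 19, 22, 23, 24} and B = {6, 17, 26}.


A △ B = (A \ B) ∪ (B \ A) = elements in exactly one of A or B
A \ B = {1, 3, 5, 12, 19, 22, 23, 24}
B \ A = {6, 26}
A △ B = {1, 3, 5, 6, 12, 19, 22, 23, 24, 26}

A △ B = {1, 3, 5, 6, 12, 19, 22, 23, 24, 26}


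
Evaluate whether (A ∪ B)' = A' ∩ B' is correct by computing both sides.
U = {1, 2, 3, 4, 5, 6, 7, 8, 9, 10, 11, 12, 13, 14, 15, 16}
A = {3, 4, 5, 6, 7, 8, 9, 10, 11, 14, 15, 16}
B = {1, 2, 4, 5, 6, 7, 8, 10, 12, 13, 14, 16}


LHS: A ∪ B = {1, 2, 3, 4, 5, 6, 7, 8, 9, 10, 11, 12, 13, 14, 15, 16}
(A ∪ B)' = U \ (A ∪ B) = ∅
A' = {1, 2, 12, 13}, B' = {3, 9, 11, 15}
Claimed RHS: A' ∩ B' = ∅
Identity is VALID: LHS = RHS = ∅ ✓

Identity is valid. (A ∪ B)' = A' ∩ B' = ∅


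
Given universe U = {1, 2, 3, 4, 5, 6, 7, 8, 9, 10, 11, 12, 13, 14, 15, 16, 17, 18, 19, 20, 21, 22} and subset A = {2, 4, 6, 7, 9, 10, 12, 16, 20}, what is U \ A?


Aᶜ = U \ A = elements in U but not in A
U = {1, 2, 3, 4, 5, 6, 7, 8, 9, 10, 11, 12, 13, 14, 15, 16, 17, 18, 19, 20, 21, 22}
A = {2, 4, 6, 7, 9, 10, 12, 16, 20}
Aᶜ = {1, 3, 5, 8, 11, 13, 14, 15, 17, 18, 19, 21, 22}

Aᶜ = {1, 3, 5, 8, 11, 13, 14, 15, 17, 18, 19, 21, 22}
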